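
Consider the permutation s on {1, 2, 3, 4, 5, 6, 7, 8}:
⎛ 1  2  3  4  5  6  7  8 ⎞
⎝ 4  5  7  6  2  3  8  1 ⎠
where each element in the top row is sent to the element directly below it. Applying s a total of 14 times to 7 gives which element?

Tracing 7 → 8 → … returns to 7 after 6 steps, so 7 lies in a 6-cycle (1 4 6 3 7 8).
On a 6-cycle, s^6 is the identity, so s^14 = s^2 there (14 ≡ 2 mod 6).
Stepping 2 places around the cycle: 7 → 8 → 1.

1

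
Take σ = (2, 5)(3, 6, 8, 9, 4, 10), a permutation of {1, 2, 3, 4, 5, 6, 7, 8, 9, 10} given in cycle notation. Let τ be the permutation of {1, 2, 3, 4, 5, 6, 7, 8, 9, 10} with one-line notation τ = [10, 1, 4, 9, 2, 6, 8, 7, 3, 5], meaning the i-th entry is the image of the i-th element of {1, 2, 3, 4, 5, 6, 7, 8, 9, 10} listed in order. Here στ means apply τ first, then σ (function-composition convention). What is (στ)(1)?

First apply τ: τ(1) = 10, then σ(10) = 3. Thus (στ)(1) = 3.

3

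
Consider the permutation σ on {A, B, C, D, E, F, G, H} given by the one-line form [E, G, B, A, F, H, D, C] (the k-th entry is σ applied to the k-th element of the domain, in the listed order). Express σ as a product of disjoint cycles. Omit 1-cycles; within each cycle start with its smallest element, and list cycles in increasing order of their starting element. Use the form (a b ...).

Start at A and follow images: A → E → F → H → C → B → G → D → A, giving the cycle (A E F H C B G D).
Repeating from the next unused element and collecting all non-trivial cycles gives (A E F H C B G D).

(A E F H C B G D)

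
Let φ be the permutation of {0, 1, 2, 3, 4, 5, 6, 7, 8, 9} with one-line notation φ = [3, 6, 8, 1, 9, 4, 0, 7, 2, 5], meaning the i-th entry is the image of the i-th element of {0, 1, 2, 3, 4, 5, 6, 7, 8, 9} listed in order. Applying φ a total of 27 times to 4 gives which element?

Tracing 4 → 9 → … returns to 4 after 3 steps, so 4 lies in a 3-cycle (4 9 5).
On a 3-cycle, φ^3 is the identity, so φ^27 = φ^0 there (27 ≡ 0 mod 3).
So φ^27(4) = 4.

4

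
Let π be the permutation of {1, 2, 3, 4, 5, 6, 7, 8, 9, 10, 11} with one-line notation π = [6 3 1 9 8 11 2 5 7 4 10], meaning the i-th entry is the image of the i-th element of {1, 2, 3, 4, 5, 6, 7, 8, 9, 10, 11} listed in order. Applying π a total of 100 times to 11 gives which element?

Tracing 11 → 10 → … returns to 11 after 9 steps, so 11 lies in a 9-cycle (1 6 11 10 4 9 7 2 3).
Powers repeat with period 9 on this cycle, and 100 mod 9 = 1, so π^100(11) = π^1(11).
Advancing 1 step from 11: 11 → 10.

10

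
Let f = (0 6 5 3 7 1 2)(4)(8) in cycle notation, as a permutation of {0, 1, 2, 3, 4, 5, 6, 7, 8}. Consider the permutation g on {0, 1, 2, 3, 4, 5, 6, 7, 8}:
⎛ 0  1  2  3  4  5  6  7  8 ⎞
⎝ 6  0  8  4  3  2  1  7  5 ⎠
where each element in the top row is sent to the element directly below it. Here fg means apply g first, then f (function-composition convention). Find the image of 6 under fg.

First apply g: g(6) = 1, then f(1) = 2. Thus (fg)(6) = 2.

2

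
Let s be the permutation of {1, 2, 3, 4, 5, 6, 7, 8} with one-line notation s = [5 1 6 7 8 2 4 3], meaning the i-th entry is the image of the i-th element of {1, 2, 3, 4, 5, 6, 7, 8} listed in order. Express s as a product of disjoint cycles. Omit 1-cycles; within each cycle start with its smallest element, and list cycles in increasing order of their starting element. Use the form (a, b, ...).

Start at 1 and follow images: 1 → 5 → 8 → 3 → 6 → 2 → 1, giving the cycle (1, 5, 8, 3, 6, 2).
Repeating from the next unused element and collecting all non-trivial cycles gives (1, 5, 8, 3, 6, 2)(4, 7).

(1, 5, 8, 3, 6, 2)(4, 7)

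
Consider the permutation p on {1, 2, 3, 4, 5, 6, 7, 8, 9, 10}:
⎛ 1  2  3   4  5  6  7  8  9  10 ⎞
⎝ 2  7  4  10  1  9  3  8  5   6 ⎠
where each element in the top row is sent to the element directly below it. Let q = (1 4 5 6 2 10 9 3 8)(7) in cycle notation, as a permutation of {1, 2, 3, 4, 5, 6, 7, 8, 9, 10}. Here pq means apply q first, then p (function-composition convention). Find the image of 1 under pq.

10

First apply q: q(1) = 4, then p(4) = 10. Thus (pq)(1) = 10.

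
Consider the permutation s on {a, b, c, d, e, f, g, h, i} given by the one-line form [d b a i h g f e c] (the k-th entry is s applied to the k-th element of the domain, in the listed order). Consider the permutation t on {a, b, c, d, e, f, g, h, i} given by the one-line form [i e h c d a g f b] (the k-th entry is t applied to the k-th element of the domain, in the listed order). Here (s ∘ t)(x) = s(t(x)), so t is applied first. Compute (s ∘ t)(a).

First apply t: t(a) = i, then s(i) = c. Thus (s ∘ t)(a) = c.

c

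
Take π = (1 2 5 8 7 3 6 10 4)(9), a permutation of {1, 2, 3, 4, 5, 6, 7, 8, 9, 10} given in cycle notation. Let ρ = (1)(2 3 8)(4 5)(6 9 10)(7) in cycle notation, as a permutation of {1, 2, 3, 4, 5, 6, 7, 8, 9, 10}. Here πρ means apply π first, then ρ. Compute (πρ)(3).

π(3) = 6, then ρ(6) = 9; composing gives (πρ)(3) = 9.

9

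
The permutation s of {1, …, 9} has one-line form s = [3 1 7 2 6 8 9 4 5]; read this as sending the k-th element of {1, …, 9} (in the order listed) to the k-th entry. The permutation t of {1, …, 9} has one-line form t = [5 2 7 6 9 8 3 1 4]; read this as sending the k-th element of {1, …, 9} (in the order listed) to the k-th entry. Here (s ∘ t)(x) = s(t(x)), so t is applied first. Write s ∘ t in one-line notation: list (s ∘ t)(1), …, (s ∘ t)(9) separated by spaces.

6 1 9 8 5 4 7 3 2

Chase each element through t then s: 1 → 5 → 6; 2 → 2 → 1; 3 → 7 → 9; 4 → 6 → 8; 5 → 9 → 5; 6 → 8 → 4; 7 → 3 → 7; 8 → 1 → 3; 9 → 4 → 2.
Collecting the images, s ∘ t = [6 1 9 8 5 4 7 3 2].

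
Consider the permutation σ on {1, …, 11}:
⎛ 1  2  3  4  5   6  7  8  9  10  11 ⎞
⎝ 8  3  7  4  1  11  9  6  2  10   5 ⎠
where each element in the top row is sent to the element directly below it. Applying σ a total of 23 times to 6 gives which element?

1

Tracing 6 → 11 → … returns to 6 after 5 steps, so 6 lies in a 5-cycle (1, 8, 6, 11, 5).
Since the cycle has length 5, σ^23 acts on it the same as σ^3 (23 mod 5 = 3).
Stepping 3 places around the cycle: 6 → 11 → 5 → 1.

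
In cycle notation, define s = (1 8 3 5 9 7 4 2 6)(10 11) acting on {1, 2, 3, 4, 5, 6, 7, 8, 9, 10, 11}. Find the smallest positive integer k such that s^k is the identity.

18

The cycle type of s is (9, 2).
The order is lcm(9, 2) = 18.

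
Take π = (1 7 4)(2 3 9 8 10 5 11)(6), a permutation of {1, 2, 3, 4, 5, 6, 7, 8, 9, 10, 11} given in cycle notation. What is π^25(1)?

1 lies in the 3-cycle (1 7 4).
On a 3-cycle, π^3 is the identity, so π^25 = π^1 there (25 ≡ 1 mod 3).
Stepping 1 place around the cycle: 1 → 7.

7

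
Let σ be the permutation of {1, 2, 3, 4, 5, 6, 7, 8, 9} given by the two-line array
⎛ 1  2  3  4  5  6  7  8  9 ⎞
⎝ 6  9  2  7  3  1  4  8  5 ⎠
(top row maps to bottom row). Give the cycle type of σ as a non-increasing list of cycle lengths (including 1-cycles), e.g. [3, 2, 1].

[4, 2, 2, 1]

The disjoint cycles are (1, 6)(2, 9, 5, 3)(4, 7)(8), with lengths 4, 2, 2, 1 in non-increasing order.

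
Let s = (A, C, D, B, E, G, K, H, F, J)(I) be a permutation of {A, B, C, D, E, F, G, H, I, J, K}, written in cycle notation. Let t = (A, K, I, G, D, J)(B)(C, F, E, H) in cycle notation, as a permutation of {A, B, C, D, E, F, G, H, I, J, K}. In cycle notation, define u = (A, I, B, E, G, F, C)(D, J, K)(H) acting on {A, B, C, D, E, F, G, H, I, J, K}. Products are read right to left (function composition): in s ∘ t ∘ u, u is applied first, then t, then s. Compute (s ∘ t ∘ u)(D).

Chase D: u(D) = J; t(J) = A; s(A) = C. Hence (s ∘ t ∘ u)(D) = C.

C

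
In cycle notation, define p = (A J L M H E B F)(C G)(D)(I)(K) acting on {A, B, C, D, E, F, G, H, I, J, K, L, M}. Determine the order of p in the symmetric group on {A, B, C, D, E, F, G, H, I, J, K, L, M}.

8

The cycle type of p is (8, 2, 1, 1, 1).
The order of p is the least common multiple of its cycle lengths: lcm(8, 2) = 8.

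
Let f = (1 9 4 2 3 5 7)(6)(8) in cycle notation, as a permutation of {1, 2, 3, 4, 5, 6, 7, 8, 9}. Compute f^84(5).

5

5 lies in the 7-cycle (1 9 4 2 3 5 7).
Since the cycle has length 7, f^84 acts on it the same as f^0 (84 mod 7 = 0).
So f^84(5) = 5.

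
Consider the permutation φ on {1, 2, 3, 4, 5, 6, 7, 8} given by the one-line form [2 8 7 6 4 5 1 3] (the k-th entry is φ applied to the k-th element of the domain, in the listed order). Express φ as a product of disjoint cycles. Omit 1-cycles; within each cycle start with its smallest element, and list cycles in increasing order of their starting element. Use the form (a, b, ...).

From 1: 1 → 2 → 8 → 3 → 7 → 1, closing the cycle (1, 2, 8, 3, 7).
Repeating from the next unused element and collecting all non-trivial cycles gives (1, 2, 8, 3, 7)(4, 6, 5).

(1, 2, 8, 3, 7)(4, 6, 5)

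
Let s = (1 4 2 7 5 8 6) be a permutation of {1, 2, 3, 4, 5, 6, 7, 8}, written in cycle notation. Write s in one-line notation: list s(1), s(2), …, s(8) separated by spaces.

Each element maps to the next entry in its cycle (wrapping to the front): 1→4, 2→7, 3→3, 4→2, 5→8, 6→1, 7→5, 8→6.
Listing these in domain order gives 4 7 3 2 8 1 5 6.

4 7 3 2 8 1 5 6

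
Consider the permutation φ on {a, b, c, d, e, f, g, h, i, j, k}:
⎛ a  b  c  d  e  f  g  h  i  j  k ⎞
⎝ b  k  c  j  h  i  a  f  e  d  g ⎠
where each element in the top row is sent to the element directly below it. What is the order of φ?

4

Decomposing into disjoint cycles gives cycle lengths 4, 4, 2, 1.
Since disjoint cycles commute, ord(φ) = lcm(4, 4, 2) = 4.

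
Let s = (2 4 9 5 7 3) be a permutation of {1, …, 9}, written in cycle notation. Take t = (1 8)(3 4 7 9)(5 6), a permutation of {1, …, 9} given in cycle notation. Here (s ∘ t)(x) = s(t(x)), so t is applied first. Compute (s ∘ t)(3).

t(3) = 4, then s(4) = 9; composing gives (s ∘ t)(3) = 9.

9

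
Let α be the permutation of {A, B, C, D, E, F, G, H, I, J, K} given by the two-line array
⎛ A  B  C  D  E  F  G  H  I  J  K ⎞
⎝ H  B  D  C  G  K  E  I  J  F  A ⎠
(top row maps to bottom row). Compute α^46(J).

H

Tracing J → F → … returns to J after 6 steps, so J lies in a 6-cycle (A, H, I, J, F, K).
On a 6-cycle, α^6 is the identity, so α^46 = α^4 there (46 ≡ 4 mod 6).
Stepping 4 places around the cycle: J → F → K → A → H.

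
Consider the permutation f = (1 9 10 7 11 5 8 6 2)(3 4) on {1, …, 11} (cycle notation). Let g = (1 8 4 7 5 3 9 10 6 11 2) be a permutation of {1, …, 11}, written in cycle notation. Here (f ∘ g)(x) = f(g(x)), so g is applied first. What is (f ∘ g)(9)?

7

First apply g: g(9) = 10, then f(10) = 7. Thus (f ∘ g)(9) = 7.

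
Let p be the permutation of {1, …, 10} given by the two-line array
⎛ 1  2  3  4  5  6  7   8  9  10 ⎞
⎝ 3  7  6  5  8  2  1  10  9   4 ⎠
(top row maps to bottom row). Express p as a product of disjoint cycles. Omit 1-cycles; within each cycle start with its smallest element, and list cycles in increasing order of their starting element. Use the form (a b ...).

From 1: 1 → 3 → 6 → 2 → 7 → 1, closing the cycle (1 3 6 2 7).
Repeating from the next unused element and collecting all non-trivial cycles gives (1 3 6 2 7)(4 5 8 10).

(1 3 6 2 7)(4 5 8 10)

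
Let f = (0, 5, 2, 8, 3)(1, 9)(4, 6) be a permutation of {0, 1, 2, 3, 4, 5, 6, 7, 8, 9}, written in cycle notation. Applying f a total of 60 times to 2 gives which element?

2 lies in the 5-cycle (0, 5, 2, 8, 3).
On a 5-cycle, f^5 is the identity, so f^60 = f^0 there (60 ≡ 0 mod 5).
So f^60(2) = 2.

2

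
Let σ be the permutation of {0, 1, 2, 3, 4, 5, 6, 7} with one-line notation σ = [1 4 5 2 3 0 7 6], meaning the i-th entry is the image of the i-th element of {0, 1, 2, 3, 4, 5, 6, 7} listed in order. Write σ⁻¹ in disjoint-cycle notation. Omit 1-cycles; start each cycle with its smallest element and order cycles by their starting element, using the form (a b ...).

(0 5 2 3 4 1)(6 7)

The cycle decomposition of σ is (0 1 4 3 2 5)(6 7).
Reversing each cycle (and rotating so the smallest element leads) gives σ⁻¹ = (0 5 2 3 4 1)(6 7).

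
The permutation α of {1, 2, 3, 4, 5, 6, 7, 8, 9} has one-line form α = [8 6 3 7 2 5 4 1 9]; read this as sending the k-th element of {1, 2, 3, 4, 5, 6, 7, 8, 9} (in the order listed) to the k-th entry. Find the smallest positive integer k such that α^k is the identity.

6

Writing α as disjoint cycles, the cycle lengths are 3, 2, 2, 1, 1.
Since disjoint cycles commute, ord(α) = lcm(3, 2, 2) = 6.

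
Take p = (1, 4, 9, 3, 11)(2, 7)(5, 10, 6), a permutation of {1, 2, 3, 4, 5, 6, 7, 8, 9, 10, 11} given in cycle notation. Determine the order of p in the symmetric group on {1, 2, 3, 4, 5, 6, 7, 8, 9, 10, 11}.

30

The cycle type of p is (5, 3, 2, 1).
The order of p is the least common multiple of its cycle lengths: lcm(5, 3, 2) = 30.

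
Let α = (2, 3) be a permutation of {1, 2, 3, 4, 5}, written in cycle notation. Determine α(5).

5

5 does not appear in any cycle of α, so it is a fixed point: α(5) = 5.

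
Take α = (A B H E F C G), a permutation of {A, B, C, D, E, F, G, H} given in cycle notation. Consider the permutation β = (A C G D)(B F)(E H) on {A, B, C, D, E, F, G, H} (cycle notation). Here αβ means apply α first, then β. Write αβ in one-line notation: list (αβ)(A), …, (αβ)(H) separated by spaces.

For each element, apply α then β: A → B → F; B → H → E; C → G → D; D → D → A; E → F → B; F → C → G; G → A → C; H → E → H.
Collecting the images, αβ = [F E D A B G C H].

F E D A B G C H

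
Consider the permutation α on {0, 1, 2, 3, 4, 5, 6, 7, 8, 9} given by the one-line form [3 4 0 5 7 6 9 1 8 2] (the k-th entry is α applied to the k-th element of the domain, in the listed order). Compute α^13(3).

Tracing 3 → 5 → … returns to 3 after 6 steps, so 3 lies in a 6-cycle (0 3 5 6 9 2).
On a 6-cycle, α^6 is the identity, so α^13 = α^1 there (13 ≡ 1 mod 6).
Stepping 1 place around the cycle: 3 → 5.

5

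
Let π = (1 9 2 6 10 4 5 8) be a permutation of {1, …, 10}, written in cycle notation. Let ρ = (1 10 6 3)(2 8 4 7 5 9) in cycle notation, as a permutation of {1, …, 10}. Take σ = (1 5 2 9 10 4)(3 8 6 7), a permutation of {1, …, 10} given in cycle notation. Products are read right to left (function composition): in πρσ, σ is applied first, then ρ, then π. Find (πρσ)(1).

2

(πρσ)(1) = π(ρ(σ(1))). σ(1) = 5, then ρ(5) = 9, then π(9) = 2, so the result is 2.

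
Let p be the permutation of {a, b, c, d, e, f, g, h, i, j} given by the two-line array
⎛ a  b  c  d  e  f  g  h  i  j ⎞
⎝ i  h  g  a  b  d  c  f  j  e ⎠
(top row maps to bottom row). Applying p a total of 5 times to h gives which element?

j

Tracing h → f → … returns to h after 8 steps, so h lies in an 8-cycle (a, i, j, e, b, h, f, d).
Stepping 5 places around the cycle: h → f → d → a → i → j.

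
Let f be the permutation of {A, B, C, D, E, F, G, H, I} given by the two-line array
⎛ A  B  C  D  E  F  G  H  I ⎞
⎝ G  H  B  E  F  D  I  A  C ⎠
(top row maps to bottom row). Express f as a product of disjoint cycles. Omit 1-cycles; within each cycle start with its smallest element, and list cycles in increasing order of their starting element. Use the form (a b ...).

Start at A and follow images: A → G → I → C → B → H → A, giving the cycle (A G I C B H).
Continuing from each remaining unvisited element yields (A G I C B H)(D E F).

(A G I C B H)(D E F)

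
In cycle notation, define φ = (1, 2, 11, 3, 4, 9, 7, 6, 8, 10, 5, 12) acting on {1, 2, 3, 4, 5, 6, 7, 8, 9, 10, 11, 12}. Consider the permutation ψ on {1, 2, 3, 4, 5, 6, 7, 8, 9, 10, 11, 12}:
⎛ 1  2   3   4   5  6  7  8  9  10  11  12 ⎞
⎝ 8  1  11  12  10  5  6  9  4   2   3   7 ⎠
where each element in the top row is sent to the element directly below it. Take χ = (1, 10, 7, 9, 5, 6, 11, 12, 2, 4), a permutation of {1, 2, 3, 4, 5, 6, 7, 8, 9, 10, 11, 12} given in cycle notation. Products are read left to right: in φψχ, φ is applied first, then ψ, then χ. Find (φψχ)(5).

(φψχ)(5) = χ(ψ(φ(5))). φ(5) = 12, then ψ(12) = 7, then χ(7) = 9, so the result is 9.

9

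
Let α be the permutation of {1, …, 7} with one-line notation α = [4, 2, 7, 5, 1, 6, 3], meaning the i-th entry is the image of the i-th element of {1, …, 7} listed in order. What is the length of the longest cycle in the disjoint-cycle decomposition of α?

Decomposing into disjoint cycles gives (1, 4, 5)(3, 7); the longest has length 3.

3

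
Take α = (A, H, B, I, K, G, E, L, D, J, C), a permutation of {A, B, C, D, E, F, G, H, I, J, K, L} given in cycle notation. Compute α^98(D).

L

D lies in the 11-cycle (A, H, B, I, K, G, E, L, D, J, C).
Since the cycle has length 11, α^98 acts on it the same as α^10 (98 mod 11 = 10).
Advancing 10 steps from D: D → J → C → A → H → B → I → K → G → E → L.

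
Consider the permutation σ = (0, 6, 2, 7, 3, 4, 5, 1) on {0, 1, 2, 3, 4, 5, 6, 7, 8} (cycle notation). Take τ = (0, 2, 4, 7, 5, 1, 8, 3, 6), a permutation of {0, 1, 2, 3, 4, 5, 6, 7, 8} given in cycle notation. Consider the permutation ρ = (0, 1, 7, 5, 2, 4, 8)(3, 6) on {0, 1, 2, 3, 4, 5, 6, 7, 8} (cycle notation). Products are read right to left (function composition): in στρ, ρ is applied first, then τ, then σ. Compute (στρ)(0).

8

(στρ)(0) = σ(τ(ρ(0))). ρ(0) = 1, then τ(1) = 8, then σ(8) = 8, so the result is 8.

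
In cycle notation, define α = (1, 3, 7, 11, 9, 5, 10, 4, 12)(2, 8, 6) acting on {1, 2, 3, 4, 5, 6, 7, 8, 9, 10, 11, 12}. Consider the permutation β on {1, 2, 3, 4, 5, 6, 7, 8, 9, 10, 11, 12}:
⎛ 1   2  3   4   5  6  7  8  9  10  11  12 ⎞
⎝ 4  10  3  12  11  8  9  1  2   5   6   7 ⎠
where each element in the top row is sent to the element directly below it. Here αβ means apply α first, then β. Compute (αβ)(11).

2

α(11) = 9, then β(9) = 2; composing gives (αβ)(11) = 2.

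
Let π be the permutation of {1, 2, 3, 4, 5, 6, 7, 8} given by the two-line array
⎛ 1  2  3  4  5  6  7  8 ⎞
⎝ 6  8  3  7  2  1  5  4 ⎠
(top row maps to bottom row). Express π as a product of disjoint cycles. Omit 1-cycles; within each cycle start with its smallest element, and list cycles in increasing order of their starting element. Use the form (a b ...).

(1 6)(2 8 4 7 5)

Iterating π from 1 gives 1 → 6 → 1; that is the 2-cycle (1 6).
Continuing from each remaining unvisited element yields (1 6)(2 8 4 7 5).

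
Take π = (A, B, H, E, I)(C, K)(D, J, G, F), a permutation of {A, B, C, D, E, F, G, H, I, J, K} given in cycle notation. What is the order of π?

20

The disjoint cycles have lengths 5, 4, 2.
The order of π is the least common multiple of its cycle lengths: lcm(5, 4, 2) = 20.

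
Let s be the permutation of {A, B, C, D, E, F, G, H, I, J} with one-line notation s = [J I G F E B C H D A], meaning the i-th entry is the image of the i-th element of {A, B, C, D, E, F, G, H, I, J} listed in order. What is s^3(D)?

I

Tracing D → F → … returns to D after 4 steps, so D lies in a 4-cycle (B, I, D, F).
Advancing 3 steps from D: D → F → B → I.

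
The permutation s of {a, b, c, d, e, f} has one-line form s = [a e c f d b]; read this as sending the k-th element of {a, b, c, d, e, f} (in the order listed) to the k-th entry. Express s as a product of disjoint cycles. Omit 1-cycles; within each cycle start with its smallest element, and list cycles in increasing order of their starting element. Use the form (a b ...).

(b e d f)

Iterating s from b gives b → e → d → f → b; that is the 4-cycle (b e d f).
Continuing from each remaining unvisited element yields (b e d f).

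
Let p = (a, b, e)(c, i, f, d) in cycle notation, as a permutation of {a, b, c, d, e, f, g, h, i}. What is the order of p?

12

The disjoint cycles have lengths 4, 3, 1, 1.
The order of p is the least common multiple of its cycle lengths: lcm(4, 3) = 12.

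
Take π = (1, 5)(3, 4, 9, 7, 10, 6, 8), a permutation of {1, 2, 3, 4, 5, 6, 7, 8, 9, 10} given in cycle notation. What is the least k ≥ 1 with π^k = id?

14

The disjoint cycles have lengths 7, 2, 1.
The order of π is the least common multiple of its cycle lengths: lcm(7, 2) = 14.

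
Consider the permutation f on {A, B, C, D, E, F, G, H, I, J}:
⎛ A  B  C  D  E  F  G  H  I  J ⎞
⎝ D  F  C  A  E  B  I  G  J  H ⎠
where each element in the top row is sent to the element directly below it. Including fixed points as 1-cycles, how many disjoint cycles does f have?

The cycle decomposition is (A, D)(B, F)(C)(E)(G, I, J, H), which has 5 cycles (counting 1-cycles).

5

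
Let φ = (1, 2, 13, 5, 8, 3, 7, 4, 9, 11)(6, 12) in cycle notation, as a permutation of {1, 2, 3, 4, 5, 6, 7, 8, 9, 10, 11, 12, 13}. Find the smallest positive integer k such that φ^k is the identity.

The cycle type of φ is (10, 2, 1).
The order of φ is the least common multiple of its cycle lengths: lcm(10, 2) = 10.

10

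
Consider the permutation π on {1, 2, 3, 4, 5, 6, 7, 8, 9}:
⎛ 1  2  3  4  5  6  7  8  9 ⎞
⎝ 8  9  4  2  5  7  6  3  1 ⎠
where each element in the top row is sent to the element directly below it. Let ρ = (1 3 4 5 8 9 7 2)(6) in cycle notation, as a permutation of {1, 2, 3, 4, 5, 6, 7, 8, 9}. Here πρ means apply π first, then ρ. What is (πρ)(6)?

2

(πρ)(6) = ρ(π(6)). π(6) = 7, then ρ(7) = 2. So (πρ)(6) = 2.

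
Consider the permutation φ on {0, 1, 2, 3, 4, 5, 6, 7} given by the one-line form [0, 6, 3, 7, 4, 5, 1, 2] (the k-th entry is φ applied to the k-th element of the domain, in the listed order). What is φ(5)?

5 is element number 6 of the domain, and entry number 6 of the one-line form is 5, so φ(5) = 5.

5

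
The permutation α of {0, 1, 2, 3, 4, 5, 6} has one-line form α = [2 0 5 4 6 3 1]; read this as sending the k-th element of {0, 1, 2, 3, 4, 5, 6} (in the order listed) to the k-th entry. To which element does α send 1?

1 is element number 2 of the domain, and entry number 2 of the one-line form is 0, so α(1) = 0.

0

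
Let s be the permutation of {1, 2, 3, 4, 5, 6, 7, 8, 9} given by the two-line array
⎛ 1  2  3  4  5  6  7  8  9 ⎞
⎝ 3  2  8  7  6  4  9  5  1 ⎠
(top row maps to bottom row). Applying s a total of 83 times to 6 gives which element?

Tracing 6 → 4 → … returns to 6 after 8 steps, so 6 lies in an 8-cycle (1, 3, 8, 5, 6, 4, 7, 9).
On an 8-cycle, s^8 is the identity, so s^83 = s^3 there (83 ≡ 3 mod 8).
Stepping 3 places around the cycle: 6 → 4 → 7 → 9.

9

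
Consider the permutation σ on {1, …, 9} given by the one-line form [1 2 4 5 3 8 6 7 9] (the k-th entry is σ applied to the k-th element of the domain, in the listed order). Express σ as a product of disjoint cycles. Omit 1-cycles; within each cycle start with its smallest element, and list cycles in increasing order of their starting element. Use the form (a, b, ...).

(3, 4, 5)(6, 8, 7)

Start at 3 and follow images: 3 → 4 → 5 → 3, giving the cycle (3, 4, 5).
Repeating from the next unused element and collecting all non-trivial cycles gives (3, 4, 5)(6, 8, 7).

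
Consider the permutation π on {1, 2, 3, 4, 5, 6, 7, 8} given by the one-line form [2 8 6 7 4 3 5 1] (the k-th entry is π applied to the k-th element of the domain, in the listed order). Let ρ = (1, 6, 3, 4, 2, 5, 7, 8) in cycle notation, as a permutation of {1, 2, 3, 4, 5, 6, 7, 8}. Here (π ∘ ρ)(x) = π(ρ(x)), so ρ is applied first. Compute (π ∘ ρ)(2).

4

(π ∘ ρ)(2) = π(ρ(2)). ρ(2) = 5, then π(5) = 4. So (π ∘ ρ)(2) = 4.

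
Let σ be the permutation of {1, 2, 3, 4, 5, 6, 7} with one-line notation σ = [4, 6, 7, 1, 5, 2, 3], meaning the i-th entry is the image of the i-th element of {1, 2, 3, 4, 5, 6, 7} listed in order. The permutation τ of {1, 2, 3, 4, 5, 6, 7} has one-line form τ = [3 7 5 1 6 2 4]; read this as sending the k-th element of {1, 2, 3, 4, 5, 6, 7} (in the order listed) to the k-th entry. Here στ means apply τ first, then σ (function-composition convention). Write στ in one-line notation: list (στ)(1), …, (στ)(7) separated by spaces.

7 3 5 4 2 6 1

For each element, apply τ then σ: 1 → 3 → 7; 2 → 7 → 3; 3 → 5 → 5; 4 → 1 → 4; 5 → 6 → 2; 6 → 2 → 6; 7 → 4 → 1.
So στ in one-line form is 7 3 5 4 2 6 1.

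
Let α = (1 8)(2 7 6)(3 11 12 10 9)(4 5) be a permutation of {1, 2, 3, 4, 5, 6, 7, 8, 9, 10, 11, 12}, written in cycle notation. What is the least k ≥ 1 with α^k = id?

The cycle type of α is (5, 3, 2, 2).
The order of α is the least common multiple of its cycle lengths: lcm(5, 3, 2, 2) = 30.

30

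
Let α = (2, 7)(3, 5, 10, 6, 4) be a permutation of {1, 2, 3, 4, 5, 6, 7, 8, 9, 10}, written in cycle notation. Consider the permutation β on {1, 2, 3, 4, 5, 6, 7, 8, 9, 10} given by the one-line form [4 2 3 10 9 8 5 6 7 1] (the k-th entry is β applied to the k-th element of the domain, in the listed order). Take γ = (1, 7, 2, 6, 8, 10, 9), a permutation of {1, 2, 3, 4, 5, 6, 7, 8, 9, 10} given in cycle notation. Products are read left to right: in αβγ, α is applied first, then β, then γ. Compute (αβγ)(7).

6

Apply the permutations in order: α(7) = 2, then β(2) = 2, then γ(2) = 6. So (αβγ)(7) = 6.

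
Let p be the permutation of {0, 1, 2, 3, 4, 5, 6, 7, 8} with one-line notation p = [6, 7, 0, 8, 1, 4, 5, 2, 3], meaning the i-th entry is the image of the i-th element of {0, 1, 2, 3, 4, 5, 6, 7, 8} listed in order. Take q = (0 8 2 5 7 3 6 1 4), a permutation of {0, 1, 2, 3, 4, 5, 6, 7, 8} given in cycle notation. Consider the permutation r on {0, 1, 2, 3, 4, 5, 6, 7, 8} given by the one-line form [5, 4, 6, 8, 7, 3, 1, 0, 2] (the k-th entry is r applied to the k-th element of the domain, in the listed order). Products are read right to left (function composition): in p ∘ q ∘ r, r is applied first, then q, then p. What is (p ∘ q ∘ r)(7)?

Apply the permutations in order: r(7) = 0, then q(0) = 8, then p(8) = 3. So (p ∘ q ∘ r)(7) = 3.

3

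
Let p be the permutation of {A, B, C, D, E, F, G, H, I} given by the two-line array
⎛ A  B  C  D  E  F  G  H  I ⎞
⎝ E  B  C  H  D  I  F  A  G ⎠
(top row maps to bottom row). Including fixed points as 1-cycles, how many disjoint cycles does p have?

The cycle decomposition is (A E D H)(B)(C)(F I G), which has 4 cycles (counting 1-cycles).

4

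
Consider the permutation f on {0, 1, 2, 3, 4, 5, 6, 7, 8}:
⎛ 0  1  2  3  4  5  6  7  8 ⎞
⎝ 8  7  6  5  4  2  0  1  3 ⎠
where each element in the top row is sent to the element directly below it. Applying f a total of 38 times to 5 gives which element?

Tracing 5 → 2 → … returns to 5 after 6 steps, so 5 lies in a 6-cycle (0 8 3 5 2 6).
Since the cycle has length 6, f^38 acts on it the same as f^2 (38 mod 6 = 2).
Stepping 2 places around the cycle: 5 → 2 → 6.

6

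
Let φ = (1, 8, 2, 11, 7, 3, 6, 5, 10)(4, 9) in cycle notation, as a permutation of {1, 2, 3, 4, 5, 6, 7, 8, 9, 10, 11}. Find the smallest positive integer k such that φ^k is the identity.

The cycle type of φ is (9, 2).
The order of φ is the least common multiple of its cycle lengths: lcm(9, 2) = 18.

18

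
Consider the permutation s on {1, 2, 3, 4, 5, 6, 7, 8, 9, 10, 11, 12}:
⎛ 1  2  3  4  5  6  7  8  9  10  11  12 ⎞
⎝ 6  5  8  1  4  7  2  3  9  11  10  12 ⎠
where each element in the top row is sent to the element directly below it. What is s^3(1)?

Tracing 1 → 6 → … returns to 1 after 6 steps, so 1 lies in a 6-cycle (1 6 7 2 5 4).
Advancing 3 steps from 1: 1 → 6 → 7 → 2.

2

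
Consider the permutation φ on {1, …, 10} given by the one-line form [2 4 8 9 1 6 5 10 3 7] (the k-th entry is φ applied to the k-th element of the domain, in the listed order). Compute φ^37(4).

Tracing 4 → 9 → … returns to 4 after 9 steps, so 4 lies in a 9-cycle (1 2 4 9 3 8 10 7 5).
Since the cycle has length 9, φ^37 acts on it the same as φ^1 (37 mod 9 = 1).
Stepping 1 place around the cycle: 4 → 9.

9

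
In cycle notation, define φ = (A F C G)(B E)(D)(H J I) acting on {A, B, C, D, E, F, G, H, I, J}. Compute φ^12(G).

G lies in the 4-cycle (A F C G).
On a 4-cycle, φ^4 is the identity, so φ^12 = φ^0 there (12 ≡ 0 mod 4).
So φ^12(G) = G.

G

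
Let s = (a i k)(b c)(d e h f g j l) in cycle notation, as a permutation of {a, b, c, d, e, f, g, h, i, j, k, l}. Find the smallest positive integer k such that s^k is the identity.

The disjoint cycles have lengths 7, 3, 2.
The order is lcm(7, 3, 2) = 42.

42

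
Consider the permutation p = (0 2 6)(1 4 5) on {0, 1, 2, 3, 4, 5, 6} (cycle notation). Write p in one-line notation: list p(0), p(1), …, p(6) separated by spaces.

2 4 6 3 5 1 0

Each element maps to the next entry in its cycle (wrapping to the front): 0↦2, 1↦4, 2↦6, 3↦3, 4↦5, 5↦1, 6↦0.
Listing these in domain order gives 2 4 6 3 5 1 0.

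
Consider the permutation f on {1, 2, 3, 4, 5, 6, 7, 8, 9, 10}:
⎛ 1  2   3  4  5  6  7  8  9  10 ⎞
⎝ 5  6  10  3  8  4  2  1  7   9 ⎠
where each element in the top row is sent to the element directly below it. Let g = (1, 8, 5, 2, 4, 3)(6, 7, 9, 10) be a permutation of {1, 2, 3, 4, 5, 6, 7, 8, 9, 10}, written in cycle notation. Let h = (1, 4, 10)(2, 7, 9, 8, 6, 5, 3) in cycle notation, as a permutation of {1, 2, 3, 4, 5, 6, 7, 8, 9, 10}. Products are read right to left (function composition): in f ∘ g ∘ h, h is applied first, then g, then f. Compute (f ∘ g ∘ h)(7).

(f ∘ g ∘ h)(7) = f(g(h(7))). h(7) = 9, then g(9) = 10, then f(10) = 9, so the result is 9.

9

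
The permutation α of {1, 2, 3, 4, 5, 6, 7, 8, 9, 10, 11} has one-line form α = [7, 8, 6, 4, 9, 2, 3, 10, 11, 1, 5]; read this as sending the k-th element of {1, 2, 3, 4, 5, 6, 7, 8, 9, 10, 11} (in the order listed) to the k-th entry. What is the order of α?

Writing α as disjoint cycles, the cycle lengths are 7, 3, 1.
The order is lcm(7, 3) = 21.

21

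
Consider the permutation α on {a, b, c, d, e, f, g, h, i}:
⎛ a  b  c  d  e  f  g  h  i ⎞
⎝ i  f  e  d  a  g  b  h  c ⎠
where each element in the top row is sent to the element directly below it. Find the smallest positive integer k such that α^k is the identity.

The disjoint-cycle form of α has cycle lengths 4, 3, 1, 1.
Since disjoint cycles commute, ord(α) = lcm(4, 3) = 12.

12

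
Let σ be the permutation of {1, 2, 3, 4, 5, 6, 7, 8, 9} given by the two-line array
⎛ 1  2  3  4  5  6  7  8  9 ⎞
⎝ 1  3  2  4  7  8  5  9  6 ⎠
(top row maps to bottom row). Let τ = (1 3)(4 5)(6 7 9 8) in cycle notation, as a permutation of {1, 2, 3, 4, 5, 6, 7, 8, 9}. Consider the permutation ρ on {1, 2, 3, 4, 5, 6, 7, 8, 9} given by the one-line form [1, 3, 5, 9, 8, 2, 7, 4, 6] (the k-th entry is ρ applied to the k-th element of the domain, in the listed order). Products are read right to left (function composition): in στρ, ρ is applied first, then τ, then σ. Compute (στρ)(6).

(στρ)(6) = σ(τ(ρ(6))). ρ(6) = 2, then τ(2) = 2, then σ(2) = 3, so the result is 3.

3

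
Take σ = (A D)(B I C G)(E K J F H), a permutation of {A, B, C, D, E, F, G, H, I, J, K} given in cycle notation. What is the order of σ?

20

The cycle type of σ is (5, 4, 2).
The order of σ is the least common multiple of its cycle lengths: lcm(5, 4, 2) = 20.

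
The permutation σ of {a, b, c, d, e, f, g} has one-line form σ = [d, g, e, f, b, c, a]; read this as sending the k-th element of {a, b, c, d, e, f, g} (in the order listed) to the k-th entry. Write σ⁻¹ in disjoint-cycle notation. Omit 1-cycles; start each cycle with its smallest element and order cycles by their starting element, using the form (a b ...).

The cycle decomposition of σ is (a d f c e b g).
Reversing each cycle (and rotating so the smallest element leads) gives σ⁻¹ = (a g b e c f d).

(a g b e c f d)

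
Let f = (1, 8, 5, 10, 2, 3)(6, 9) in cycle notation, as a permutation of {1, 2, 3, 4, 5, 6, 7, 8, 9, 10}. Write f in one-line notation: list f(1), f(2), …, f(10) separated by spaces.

8 3 1 4 10 9 7 5 6 2

Each element maps to the next entry in its cycle (wrapping to the front): 1↦8, 2↦3, 3↦1, 4↦4, 5↦10, 6↦9, 7↦7, 8↦5, 9↦6, 10↦2.
Listing these in domain order gives 8 3 1 4 10 9 7 5 6 2.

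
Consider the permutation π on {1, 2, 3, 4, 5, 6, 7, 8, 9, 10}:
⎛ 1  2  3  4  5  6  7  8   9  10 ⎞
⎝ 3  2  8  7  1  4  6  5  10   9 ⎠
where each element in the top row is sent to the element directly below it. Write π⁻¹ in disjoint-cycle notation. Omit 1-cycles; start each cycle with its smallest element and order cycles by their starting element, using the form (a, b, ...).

(1, 5, 8, 3)(4, 6, 7)(9, 10)

First write π in disjoint cycles: (1, 3, 8, 5)(4, 7, 6)(9, 10).
The inverse reverses every cycle; in canonical form, π⁻¹ = (1, 5, 8, 3)(4, 6, 7)(9, 10).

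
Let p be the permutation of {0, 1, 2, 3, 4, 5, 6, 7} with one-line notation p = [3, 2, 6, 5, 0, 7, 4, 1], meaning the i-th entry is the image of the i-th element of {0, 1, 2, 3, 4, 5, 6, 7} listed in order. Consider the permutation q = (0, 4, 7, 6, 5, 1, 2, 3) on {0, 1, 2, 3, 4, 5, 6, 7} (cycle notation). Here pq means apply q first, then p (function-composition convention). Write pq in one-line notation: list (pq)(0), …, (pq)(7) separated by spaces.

Chase each element through q then p: 0 → 4 → 0; 1 → 2 → 6; 2 → 3 → 5; 3 → 0 → 3; 4 → 7 → 1; 5 → 1 → 2; 6 → 5 → 7; 7 → 6 → 4.
So pq in one-line form is 0 6 5 3 1 2 7 4.

0 6 5 3 1 2 7 4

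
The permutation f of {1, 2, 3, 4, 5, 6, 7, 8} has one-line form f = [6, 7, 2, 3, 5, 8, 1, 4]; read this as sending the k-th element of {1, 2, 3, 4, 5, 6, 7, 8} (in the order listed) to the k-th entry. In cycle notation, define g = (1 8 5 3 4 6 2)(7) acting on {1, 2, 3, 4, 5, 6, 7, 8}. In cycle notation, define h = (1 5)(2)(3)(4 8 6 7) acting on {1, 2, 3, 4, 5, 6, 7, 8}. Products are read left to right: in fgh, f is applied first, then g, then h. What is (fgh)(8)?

Apply the permutations in order: f(8) = 4, then g(4) = 6, then h(6) = 7. So (fgh)(8) = 7.

7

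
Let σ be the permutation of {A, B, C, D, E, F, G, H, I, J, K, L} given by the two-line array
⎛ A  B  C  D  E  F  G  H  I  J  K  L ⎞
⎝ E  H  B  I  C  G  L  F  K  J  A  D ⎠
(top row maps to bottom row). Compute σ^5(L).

E

Tracing L → D → … returns to L after 11 steps, so L lies in an 11-cycle (A, E, C, B, H, F, G, L, D, I, K).
Stepping 5 places around the cycle: L → D → I → K → A → E.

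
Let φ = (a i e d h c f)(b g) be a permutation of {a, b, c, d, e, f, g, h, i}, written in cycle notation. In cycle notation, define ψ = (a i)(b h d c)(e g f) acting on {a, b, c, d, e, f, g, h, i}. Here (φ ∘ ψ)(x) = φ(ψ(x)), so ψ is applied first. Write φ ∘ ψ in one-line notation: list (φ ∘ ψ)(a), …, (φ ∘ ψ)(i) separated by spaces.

For each element, apply ψ then φ: a → i → e; b → h → c; c → b → g; d → c → f; e → g → b; f → e → d; g → f → a; h → d → h; i → a → i.
Collecting the images, φ ∘ ψ = [e c g f b d a h i].

e c g f b d a h i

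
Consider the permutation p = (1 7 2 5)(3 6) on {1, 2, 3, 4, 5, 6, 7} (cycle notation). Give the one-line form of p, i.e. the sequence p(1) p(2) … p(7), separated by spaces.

7 5 6 4 1 3 2

Reading each image from the cycles: 1→7, 2→5, 3→6, 4→4, 5→1, 6→3, 7→2.
Listing these in domain order gives 7 5 6 4 1 3 2.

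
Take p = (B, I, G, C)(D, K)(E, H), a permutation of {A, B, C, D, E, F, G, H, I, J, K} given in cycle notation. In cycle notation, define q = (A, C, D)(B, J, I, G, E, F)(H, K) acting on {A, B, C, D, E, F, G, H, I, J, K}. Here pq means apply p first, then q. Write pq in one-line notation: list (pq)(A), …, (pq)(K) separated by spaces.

Chase each element through p then q: A → A → C; B → I → G; C → B → J; D → K → H; E → H → K; F → F → B; G → C → D; H → E → F; I → G → E; J → J → I; K → D → A.
So pq in one-line form is C G J H K B D F E I A.

C G J H K B D F E I A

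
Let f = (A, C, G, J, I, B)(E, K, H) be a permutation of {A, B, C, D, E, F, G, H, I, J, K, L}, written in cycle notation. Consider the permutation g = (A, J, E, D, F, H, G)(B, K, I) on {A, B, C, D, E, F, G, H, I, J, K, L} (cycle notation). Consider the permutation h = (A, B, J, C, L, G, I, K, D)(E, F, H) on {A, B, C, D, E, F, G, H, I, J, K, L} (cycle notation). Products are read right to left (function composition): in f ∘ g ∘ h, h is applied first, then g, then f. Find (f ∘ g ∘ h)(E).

(f ∘ g ∘ h)(E) = f(g(h(E))). h(E) = F, then g(F) = H, then f(H) = E, so the result is E.

E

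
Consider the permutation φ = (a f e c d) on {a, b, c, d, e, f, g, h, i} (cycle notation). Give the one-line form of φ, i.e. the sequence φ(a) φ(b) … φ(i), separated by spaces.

Each element maps to the next entry in its cycle (wrapping to the front): a↦f, b↦b, c↦d, d↦a, e↦c, f↦e, g↦g, h↦h, i↦i.
Listing these in domain order gives f b d a c e g h i.

f b d a c e g h i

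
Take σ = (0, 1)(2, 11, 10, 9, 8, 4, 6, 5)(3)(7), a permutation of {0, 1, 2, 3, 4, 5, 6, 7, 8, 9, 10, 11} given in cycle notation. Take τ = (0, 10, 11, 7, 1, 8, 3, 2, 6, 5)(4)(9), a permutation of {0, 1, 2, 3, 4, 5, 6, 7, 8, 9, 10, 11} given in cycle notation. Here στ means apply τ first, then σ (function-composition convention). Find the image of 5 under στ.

1

First apply τ: τ(5) = 0, then σ(0) = 1. Thus (στ)(5) = 1.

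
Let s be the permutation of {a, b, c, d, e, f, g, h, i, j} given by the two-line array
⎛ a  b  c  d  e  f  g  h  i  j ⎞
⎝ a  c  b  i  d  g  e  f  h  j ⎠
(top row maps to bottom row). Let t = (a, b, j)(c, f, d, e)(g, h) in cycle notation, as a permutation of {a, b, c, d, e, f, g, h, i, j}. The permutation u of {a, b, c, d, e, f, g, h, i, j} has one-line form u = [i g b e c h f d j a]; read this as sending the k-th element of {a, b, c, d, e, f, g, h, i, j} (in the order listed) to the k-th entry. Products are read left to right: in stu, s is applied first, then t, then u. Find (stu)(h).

e

(stu)(h) = u(t(s(h))). s(h) = f, then t(f) = d, then u(d) = e, so the result is e.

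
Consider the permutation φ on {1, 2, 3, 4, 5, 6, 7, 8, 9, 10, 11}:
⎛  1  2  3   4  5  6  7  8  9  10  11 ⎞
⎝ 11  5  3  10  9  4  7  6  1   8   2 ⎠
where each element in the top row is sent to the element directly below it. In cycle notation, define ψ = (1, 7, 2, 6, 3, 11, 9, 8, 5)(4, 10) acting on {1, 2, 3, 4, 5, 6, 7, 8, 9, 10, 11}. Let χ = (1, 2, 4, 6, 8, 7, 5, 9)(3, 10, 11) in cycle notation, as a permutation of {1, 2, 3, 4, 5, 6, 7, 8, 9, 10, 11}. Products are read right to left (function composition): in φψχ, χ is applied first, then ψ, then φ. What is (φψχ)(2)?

8

Apply the permutations in order: χ(2) = 4, then ψ(4) = 10, then φ(10) = 8. So (φψχ)(2) = 8.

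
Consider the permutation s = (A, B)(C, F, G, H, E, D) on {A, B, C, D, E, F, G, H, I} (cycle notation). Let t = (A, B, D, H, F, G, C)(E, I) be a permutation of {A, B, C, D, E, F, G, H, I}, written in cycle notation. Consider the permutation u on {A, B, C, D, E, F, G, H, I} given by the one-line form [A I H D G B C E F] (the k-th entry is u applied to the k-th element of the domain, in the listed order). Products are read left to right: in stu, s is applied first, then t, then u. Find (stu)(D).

Chase D: s(D) = C; t(C) = A; u(A) = A. Hence (stu)(D) = A.

A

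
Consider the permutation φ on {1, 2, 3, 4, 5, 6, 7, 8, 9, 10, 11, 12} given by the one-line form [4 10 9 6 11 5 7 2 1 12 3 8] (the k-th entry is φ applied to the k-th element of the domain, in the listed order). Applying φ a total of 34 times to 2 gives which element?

Tracing 2 → 10 → … returns to 2 after 4 steps, so 2 lies in a 4-cycle (2, 10, 12, 8).
Powers repeat with period 4 on this cycle, and 34 mod 4 = 2, so φ^34(2) = φ^2(2).
Advancing 2 steps from 2: 2 → 10 → 12.

12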